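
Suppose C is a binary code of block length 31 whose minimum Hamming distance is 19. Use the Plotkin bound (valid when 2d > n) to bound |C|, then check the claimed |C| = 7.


Plotkin bound M ≤ 4; given |C| = 7 > bound (violated).

Check applicability: 2d = 38, n = 31.
2d − n = 7 > 0, so Plotkin applies.
Compute d/(2d−n) = 19/7 ≈ 2.7143.
⌊d/(2d−n)⌋ = 2.
Plotkin bound: M ≤ 2·2 = 4.
Given |C| = 7, check: VIOLATED.
This |C| is above the Plotkin bound, so no binary code with n = 31, d = 19 and 7 codewords exists.


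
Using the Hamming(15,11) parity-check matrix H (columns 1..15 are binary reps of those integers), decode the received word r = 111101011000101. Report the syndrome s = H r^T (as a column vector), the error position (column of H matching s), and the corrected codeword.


s = (0, 0, 0, 1)^T, error position = 1, corrected codeword c = 011101011000101

Compute s = H r^T mod 2 one row at a time:
  s_1 = 1 + 1 + 0 + 0 + 0 + 1 + 0 + 1 = 4 ≡ 0 (mod 2).
  s_2 = 1 + 0 + 1 + 0 + 0 + 1 + 0 + 1 = 4 ≡ 0 (mod 2).
  s_3 = 1 + 1 + 1 + 0 + 0 + 0 + 0 + 1 = 4 ≡ 0 (mod 2).
  s_4 = 1 + 1 + 0 + 0 + 1 + 0 + 1 + 1 = 5 ≡ 1 (mod 2).
s = (0, 0, 0, 1)^T — this equals column 1 of H (binary 0001), so error is at position 1.
Correct: flip bit 1 of r = 111101011000101 to get c = 011101011000101.


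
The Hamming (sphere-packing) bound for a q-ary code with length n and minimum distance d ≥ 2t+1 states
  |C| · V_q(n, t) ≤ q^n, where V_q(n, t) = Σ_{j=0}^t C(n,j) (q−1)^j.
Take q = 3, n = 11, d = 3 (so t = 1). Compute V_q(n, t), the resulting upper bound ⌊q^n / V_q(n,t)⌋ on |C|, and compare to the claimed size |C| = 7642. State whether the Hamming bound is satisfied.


V_q(n, t) = 23, q^n = 177147, Hamming bound = 7702, |C| = 7642 ≤ bound (satisfied).

Step 1: Compute V_q(n, t) = Σ_{j=0}^1 C(n, j) (q−1)^j.
  j = 0: C(11,0)·(2)^0 = 1·1 = 1.
  j = 1: C(11,1)·(2)^1 = 11·2 = 22.
  V_q(n, t) = 1 + 22 = 23.
Step 2: q^n = 3^11 = 177147.
Step 3: Hamming bound ⌊q^n / V_q(n,t)⌋ = ⌊177147/23⌋ = 7702.
Step 4: Compare |C| = 7642 to 7702: satisfied.
The claimed |C| lies below the Hamming bound.


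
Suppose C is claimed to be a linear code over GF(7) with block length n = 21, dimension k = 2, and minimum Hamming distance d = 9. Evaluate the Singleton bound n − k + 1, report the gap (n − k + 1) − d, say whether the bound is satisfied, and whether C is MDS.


Singleton RHS = n − k + 1 = 20, slack = 11, bound satisfied, not MDS.

Singleton bound: d ≤ n − k + 1.
Here n = 21, k = 2, so n − k + 1 = 20.
Given d = 9, check d ≤ 20: YES.
Slack = (n − k + 1) − d = 11.
The code is NOT MDS (slack = 11 > 0).
Description: the claimed parameters are [21, 2, 9]_7; such a code would be non-MDS.


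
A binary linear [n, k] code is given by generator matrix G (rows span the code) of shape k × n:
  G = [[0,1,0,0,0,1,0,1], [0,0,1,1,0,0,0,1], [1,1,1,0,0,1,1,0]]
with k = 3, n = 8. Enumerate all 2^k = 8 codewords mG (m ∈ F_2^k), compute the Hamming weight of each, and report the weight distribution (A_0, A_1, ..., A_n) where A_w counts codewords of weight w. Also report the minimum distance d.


Weight distribution: A_0 = 1, A_3 = 3, A_4 = 2, A_5 = 1, A_6 = 1. Minimum distance d = 3.

Enumerate all 2^3 = 8 messages m ∈ F_2^3.
For each, compute codeword c = mG in F_2^8, then tally its weight.
  m = 000 → c = 00000000, weight = 0.
  m = 100 → c = 01000101, weight = 3.
  m = 010 → c = 00110001, weight = 3.
  m = 110 → c = 01110100, weight = 4.
  m = 001 → c = 11100110, weight = 5.
  m = 101 → c = 10100011, weight = 4.
  m = 011 → c = 11010111, weight = 6.
  m = 111 → c = 10010010, weight = 3.
Tally weights:
  weight 0: 1 codewords.
  weight 3: 3 codewords.
  weight 4: 2 codewords.
  weight 5: 1 codewords.
  weight 6: 1 codewords.
Minimum distance d = smallest w > 0 with A_w > 0 = 3.
Sanity: Σ A_w = 8 = 2^3 = 8 ✓.


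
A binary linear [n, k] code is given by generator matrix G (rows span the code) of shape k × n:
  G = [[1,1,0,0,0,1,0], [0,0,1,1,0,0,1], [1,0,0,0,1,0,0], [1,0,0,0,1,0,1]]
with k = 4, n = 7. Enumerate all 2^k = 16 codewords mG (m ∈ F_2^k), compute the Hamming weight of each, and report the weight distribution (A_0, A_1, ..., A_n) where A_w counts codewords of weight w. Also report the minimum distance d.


Weight distribution: A_0 = 1, A_1 = 1, A_2 = 2, A_3 = 4, A_4 = 3, A_5 = 3, A_6 = 2. Minimum distance d = 1.

Enumerate all 2^4 = 16 messages m ∈ F_2^4.
For each, compute codeword c = mG in F_2^7, then tally its weight.
  m = 0000 → c = 0000000, weight = 0.
  m = 1000 → c = 1100010, weight = 3.
  m = 0100 → c = 0011001, weight = 3.
  m = 1100 → c = 1111011, weight = 6.
  m = 0010 → c = 1000100, weight = 2.
  m = 1010 → c = 0100110, weight = 3.
  m = 0110 → c = 1011101, weight = 5.
  m = 1110 → c = 0111111, weight = 6.
  m = 0001 → c = 1000101, weight = 3.
  m = 1001 → c = 0100111, weight = 4.
  m = 0101 → c = 1011100, weight = 4.
  m = 1101 → c = 0111110, weight = 5.
  m = 0011 → c = 0000001, weight = 1.
  m = 1011 → c = 1100011, weight = 4.
  m = 0111 → c = 0011000, weight = 2.
  m = 1111 → c = 1111010, weight = 5.
Tally weights:
  weight 0: 1 codewords.
  weight 1: 1 codewords.
  weight 2: 2 codewords.
  weight 3: 4 codewords.
  weight 4: 3 codewords.
  weight 5: 3 codewords.
  weight 6: 2 codewords.
Minimum distance d = smallest w > 0 with A_w > 0 = 1.
Sanity: Σ A_w = 16 = 2^4 = 16 ✓.


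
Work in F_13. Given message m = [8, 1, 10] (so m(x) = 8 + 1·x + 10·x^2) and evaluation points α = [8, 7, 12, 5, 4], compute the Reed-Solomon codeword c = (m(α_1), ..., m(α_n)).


c = [6, 11, 4, 3, 3]

Message polynomial: m(x) = 8 + 1·x + 10·x^2 (mod 13).
For each evaluation point α_i, compute m(α_i) mod 13:
  α_1 = 8: Horner steps 10 → 3 → 6, so m(8) = 6.
  α_2 = 7: Horner steps 10 → 6 → 11, so m(7) = 11.
  α_3 = 12: Horner steps 10 → 4 → 4, so m(12) = 4.
  α_4 = 5: Horner steps 10 → 12 → 3, so m(5) = 3.
  α_5 = 4: Horner steps 10 → 2 → 3, so m(4) = 3.
Codeword c = [6, 11, 4, 3, 3] ∈ F_13^5.


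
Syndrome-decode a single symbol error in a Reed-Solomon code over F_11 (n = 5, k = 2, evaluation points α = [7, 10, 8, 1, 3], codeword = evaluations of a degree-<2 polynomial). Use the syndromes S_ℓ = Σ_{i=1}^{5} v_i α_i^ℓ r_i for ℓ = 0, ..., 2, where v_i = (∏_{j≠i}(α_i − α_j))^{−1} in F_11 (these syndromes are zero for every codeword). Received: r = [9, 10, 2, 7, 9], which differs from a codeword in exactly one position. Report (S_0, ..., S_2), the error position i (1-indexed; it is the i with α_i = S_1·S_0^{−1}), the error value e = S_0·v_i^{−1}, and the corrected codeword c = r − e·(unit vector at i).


S = (10, 8, 2), error at position 5, error magnitude e = 5, c = [9, 10, 2, 7, 4].

Step 1: column multipliers v_i = (∏_{j≠i}(α_i − α_j))^{−1} mod 11.
  i = 1 (α = 7): (7−10)(7−8)(7−1)(7−3) = (−3)·(−1)·6·4 = 72 ≡ 6, so v_1 = 6^{−1} = 2 (mod 11).
  i = 2 (α = 10): (10−7)(10−8)(10−1)(10−3) = 3·2·9·7 = 378 ≡ 4, so v_2 = 4^{−1} = 3 (mod 11).
  i = 3 (α = 8): (8−7)(8−10)(8−1)(8−3) = 1·(−2)·7·5 = −70 ≡ 7, so v_3 = 7^{−1} = 8 (mod 11).
  i = 4 (α = 1): (1−7)(1−10)(1−8)(1−3) = (−6)·(−9)·(−7)·(−2) = 756 ≡ 8, so v_4 = 8^{−1} = 7 (mod 11).
  i = 5 (α = 3): (3−7)(3−10)(3−8)(3−1) = (−4)·(−7)·(−5)·2 = −280 ≡ 6, so v_5 = 6^{−1} = 2 (mod 11).
  v = [2, 3, 8, 7, 2].
Step 2: syndromes of r = [9, 10, 2, 7, 9] (all sums mod 11).
  S_0 = Σ v_i r_i = 2·9 + 3·10 + 8·2 + 7·7 + 2·9 = 131 ≡ 10.
  S_1 = Σ v_i α_i r_i = 2·7·9 + 3·10·10 + 8·8·2 + 7·1·7 + 2·3·9 = 657 ≡ 8.
  α_i^2 mod 11 = [5, 1, 9, 1, 9].
  S_2 = Σ v_i α_i^2 r_i = 2·5·9 + 3·1·10 + 8·9·2 + 7·1·7 + 2·9·9 = 475 ≡ 2.
  S = (10, 8, 2) ≠ 0, so r is not a codeword (an error is present).
Step 3: locate the error. For a single error e at position i, S_ℓ = v_i·e·α_i^ℓ, so α_err = S_1/S_0.
  S_0^{−1} = 10^{−1} = 10 (mod 11), so α_err = 8·10 = 80 ≡ 3 = α_5. Error position i = 5.
  Consistency check: S_2/S_1 = 2·7 = 14 ≡ 3 = α_err ✓ (single-error assumption holds).
Step 4: error magnitude e = S_0/v_5 = S_0·∏_{j≠5}(α_5 − α_j) = 10·6 = 60 ≡ 5 (mod 11).
Step 5: correct position 5: c_5 = r_5 − e = 9 − 5 ≡ 4 (mod 11). Hence c = [9, 10, 2, 7, 4].
  Check: interpolating c through the α_i gives m(x) = 3 + 4·x (degree < 2) with m(α_i) = c_i for every i, so c is indeed a codeword.


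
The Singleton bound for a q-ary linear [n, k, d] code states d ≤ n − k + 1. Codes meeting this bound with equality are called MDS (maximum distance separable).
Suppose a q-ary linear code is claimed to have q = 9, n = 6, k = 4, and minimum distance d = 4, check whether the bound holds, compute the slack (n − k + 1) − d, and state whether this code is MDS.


Singleton RHS = n − k + 1 = 3, slack = -1, bound violated (no such code; not MDS).

Singleton bound: d ≤ n − k + 1.
Here n = 6, k = 4, so n − k + 1 = 3.
Given d = 4, check d ≤ 3: NO.
Slack = (n − k + 1) − d = -1.
The slack is negative: d = 4 exceeds n − k + 1 = 3 by 1, so the Singleton bound is violated and no linear [6, 4, 4]_9 code can exist. In particular it is not MDS (MDS requires d = n − k + 1 exactly).
Description: the claimed parameters are [6, 4, 4]_9; such a code would be impossible (violates the Singleton bound).


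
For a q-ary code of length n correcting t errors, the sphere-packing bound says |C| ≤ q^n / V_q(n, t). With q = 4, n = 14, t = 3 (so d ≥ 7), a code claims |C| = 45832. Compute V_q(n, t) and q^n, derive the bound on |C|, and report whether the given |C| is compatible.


V_q(n, t) = 10690, q^n = 268435456, Hamming bound = 25110, |C| = 45832 > bound (violated).

Step 1: Compute V_q(n, t) = Σ_{j=0}^3 C(n, j) (q−1)^j.
  j = 0: C(14,0)·(3)^0 = 1·1 = 1.
  j = 1: C(14,1)·(3)^1 = 14·3 = 42.
  j = 2: C(14,2)·(3)^2 = 91·9 = 819.
  j = 3: C(14,3)·(3)^3 = 364·27 = 9828.
  V_q(n, t) = 1 + 42 + 819 + 9828 = 10690.
Step 2: q^n = 4^14 = 268435456.
Step 3: Hamming bound ⌊q^n / V_q(n,t)⌋ = ⌊268435456/10690⌋ = 25110.
Step 4: Compare |C| = 45832 to 25110: violated.
The claimed |C| lies above the Hamming bound, so no 4-ary code of length 14 with d ≥ 7 can have 45832 codewords.


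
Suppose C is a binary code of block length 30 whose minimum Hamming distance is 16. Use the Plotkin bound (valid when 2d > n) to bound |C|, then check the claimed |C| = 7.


Plotkin bound M ≤ 16; given |C| = 7 ≤ bound (satisfied).

Check applicability: 2d = 32, n = 30.
2d − n = 2 > 0, so Plotkin applies.
Compute d/(2d−n) = 16/2 ≈ 8.0000.
⌊d/(2d−n)⌋ = 8.
Plotkin bound: M ≤ 2·8 = 16.
Given |C| = 7, check: satisfied.
This |C| is below the Plotkin bound.


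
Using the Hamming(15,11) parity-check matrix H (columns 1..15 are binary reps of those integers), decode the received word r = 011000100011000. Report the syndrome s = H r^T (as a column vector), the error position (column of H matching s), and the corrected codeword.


s = (0, 0, 0, 1)^T, error position = 1, corrected codeword c = 111000100011000

Compute s = H r^T mod 2 one row at a time:
  s_1 = 0 + 0 + 0 + 1 + 1 + 0 + 0 + 0 = 2 ≡ 0 (mod 2).
  s_2 = 0 + 0 + 0 + 1 + 1 + 0 + 0 + 0 = 2 ≡ 0 (mod 2).
  s_3 = 1 + 1 + 0 + 1 + 0 + 1 + 0 + 0 = 4 ≡ 0 (mod 2).
  s_4 = 0 + 1 + 0 + 1 + 0 + 1 + 0 + 0 = 3 ≡ 1 (mod 2).
s = (0, 0, 0, 1)^T — this equals column 1 of H (binary 0001), so error is at position 1.
Correct: flip bit 1 of r = 011000100011000 to get c = 111000100011000.


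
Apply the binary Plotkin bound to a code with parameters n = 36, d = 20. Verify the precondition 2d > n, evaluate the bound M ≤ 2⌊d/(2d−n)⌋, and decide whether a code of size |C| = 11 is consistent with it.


Plotkin bound M ≤ 10; given |C| = 11 > bound (violated).

Check applicability: 2d = 40, n = 36.
2d − n = 4 > 0, so Plotkin applies.
Compute d/(2d−n) = 20/4 ≈ 5.0000.
⌊d/(2d−n)⌋ = 5.
Plotkin bound: M ≤ 2·5 = 10.
Given |C| = 11, check: VIOLATED.
This |C| is above the Plotkin bound, so no binary code with n = 36, d = 20 and 11 codewords exists.


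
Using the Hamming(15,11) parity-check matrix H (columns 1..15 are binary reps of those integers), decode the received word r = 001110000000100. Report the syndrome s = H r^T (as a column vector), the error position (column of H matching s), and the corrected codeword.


s = (1, 1, 1, 1)^T, error position = 15, corrected codeword c = 001110000000101

Compute s = H r^T mod 2 one row at a time:
  s_1 = 0 + 0 + 0 + 0 + 0 + 1 + 0 + 0 = 1 ≡ 1 (mod 2).
  s_2 = 1 + 1 + 0 + 0 + 0 + 1 + 0 + 0 = 3 ≡ 1 (mod 2).
  s_3 = 0 + 1 + 0 + 0 + 0 + 0 + 0 + 0 = 1 ≡ 1 (mod 2).
  s_4 = 0 + 1 + 1 + 0 + 0 + 0 + 1 + 0 = 3 ≡ 1 (mod 2).
s = (1, 1, 1, 1)^T — this equals column 15 of H (binary 1111), so error is at position 15.
Correct: flip bit 15 of r = 001110000000100 to get c = 001110000000101.


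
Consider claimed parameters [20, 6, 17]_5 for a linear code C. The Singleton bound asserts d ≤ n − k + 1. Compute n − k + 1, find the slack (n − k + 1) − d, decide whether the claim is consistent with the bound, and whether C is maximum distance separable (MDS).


Singleton RHS = n − k + 1 = 15, slack = -2, bound violated (no such code; not MDS).

Singleton bound: d ≤ n − k + 1.
Here n = 20, k = 6, so n − k + 1 = 15.
Given d = 17, check d ≤ 15: NO.
Slack = (n − k + 1) − d = -2.
The slack is negative: d = 17 exceeds n − k + 1 = 15 by 2, so the Singleton bound is violated and no linear [20, 6, 17]_5 code can exist. In particular it is not MDS (MDS requires d = n − k + 1 exactly).
Description: the claimed parameters are [20, 6, 17]_5; such a code would be impossible (violates the Singleton bound).


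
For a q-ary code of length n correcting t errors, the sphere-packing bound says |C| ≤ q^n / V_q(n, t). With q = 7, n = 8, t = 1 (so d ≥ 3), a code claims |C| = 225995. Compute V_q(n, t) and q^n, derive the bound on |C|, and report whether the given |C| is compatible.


V_q(n, t) = 49, q^n = 5764801, Hamming bound = 117649, |C| = 225995 > bound (violated).

Step 1: Compute V_q(n, t) = Σ_{j=0}^1 C(n, j) (q−1)^j.
  j = 0: C(8,0)·(6)^0 = 1·1 = 1.
  j = 1: C(8,1)·(6)^1 = 8·6 = 48.
  V_q(n, t) = 1 + 48 = 49.
Step 2: q^n = 7^8 = 5764801.
Step 3: Hamming bound ⌊q^n / V_q(n,t)⌋ = ⌊5764801/49⌋ = 117649.
Step 4: Compare |C| = 225995 to 117649: violated.
The claimed |C| lies above the Hamming bound, so no 7-ary code of length 8 with d ≥ 3 can have 225995 codewords.


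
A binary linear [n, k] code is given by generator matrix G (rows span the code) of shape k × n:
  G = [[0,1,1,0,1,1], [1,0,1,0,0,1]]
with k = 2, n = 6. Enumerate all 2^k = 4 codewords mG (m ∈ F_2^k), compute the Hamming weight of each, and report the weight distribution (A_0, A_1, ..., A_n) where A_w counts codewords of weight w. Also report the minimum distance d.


Weight distribution: A_0 = 1, A_3 = 2, A_4 = 1. Minimum distance d = 3.

Enumerate all 2^2 = 4 messages m ∈ F_2^2.
For each, compute codeword c = mG in F_2^6, then tally its weight.
  m = 00 → c = 000000, weight = 0.
  m = 10 → c = 011011, weight = 4.
  m = 01 → c = 101001, weight = 3.
  m = 11 → c = 110010, weight = 3.
Tally weights:
  weight 0: 1 codewords.
  weight 3: 2 codewords.
  weight 4: 1 codewords.
Minimum distance d = smallest w > 0 with A_w > 0 = 3.
Sanity: Σ A_w = 4 = 2^2 = 4 ✓.


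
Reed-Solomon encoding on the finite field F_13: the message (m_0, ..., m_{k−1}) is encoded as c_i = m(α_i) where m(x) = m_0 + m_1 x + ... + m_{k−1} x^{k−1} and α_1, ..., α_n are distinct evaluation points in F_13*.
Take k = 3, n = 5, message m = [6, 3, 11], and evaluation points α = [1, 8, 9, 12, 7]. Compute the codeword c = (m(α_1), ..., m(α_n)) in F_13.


c = [7, 6, 1, 1, 7]

Message polynomial: m(x) = 6 + 3·x + 11·x^2 (mod 13).
For each evaluation point α_i, compute m(α_i) mod 13:
  α_1 = 1: Horner steps 11 → 1 → 7, so m(1) = 7.
  α_2 = 8: Horner steps 11 → 0 → 6, so m(8) = 6.
  α_3 = 9: Horner steps 11 → 11 → 1, so m(9) = 1.
  α_4 = 12: Horner steps 11 → 5 → 1, so m(12) = 1.
  α_5 = 7: Horner steps 11 → 2 → 7, so m(7) = 7.
Codeword c = [7, 6, 1, 1, 7] ∈ F_13^5.


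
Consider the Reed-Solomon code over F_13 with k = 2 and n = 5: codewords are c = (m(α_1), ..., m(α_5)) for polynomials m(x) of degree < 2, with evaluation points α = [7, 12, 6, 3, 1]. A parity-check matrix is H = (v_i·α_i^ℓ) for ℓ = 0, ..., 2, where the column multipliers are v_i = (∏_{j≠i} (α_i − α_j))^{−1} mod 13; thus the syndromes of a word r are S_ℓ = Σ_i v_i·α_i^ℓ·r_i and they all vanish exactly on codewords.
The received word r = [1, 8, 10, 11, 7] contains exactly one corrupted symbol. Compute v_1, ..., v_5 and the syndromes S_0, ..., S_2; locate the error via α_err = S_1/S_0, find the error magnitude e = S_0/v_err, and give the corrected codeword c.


S = (3, 3, 3), error at position 5, error magnitude e = 4, c = [1, 8, 10, 11, 3].

Step 1: column multipliers v_i = (∏_{j≠i}(α_i − α_j))^{−1} mod 13.
  i = 1 (α = 7): (7−12)(7−6)(7−3)(7−1) = (−5)·1·4·6 = −120 ≡ 10, so v_1 = 10^{−1} = 4 (mod 13).
  i = 2 (α = 12): (12−7)(12−6)(12−3)(12−1) = 5·6·9·11 = 2970 ≡ 6, so v_2 = 6^{−1} = 11 (mod 13).
  i = 3 (α = 6): (6−7)(6−12)(6−3)(6−1) = (−1)·(−6)·3·5 = 90 ≡ 12, so v_3 = 12^{−1} = 12 (mod 13).
  i = 4 (α = 3): (3−7)(3−12)(3−6)(3−1) = (−4)·(−9)·(−3)·2 = −216 ≡ 5, so v_4 = 5^{−1} = 8 (mod 13).
  i = 5 (α = 1): (1−7)(1−12)(1−6)(1−3) = (−6)·(−11)·(−5)·(−2) = 660 ≡ 10, so v_5 = 10^{−1} = 4 (mod 13).
  v = [4, 11, 12, 8, 4].
Step 2: syndromes of r = [1, 8, 10, 11, 7] (all sums mod 13).
  S_0 = Σ v_i r_i = 4·1 + 11·8 + 12·10 + 8·11 + 4·7 = 328 ≡ 3.
  S_1 = Σ v_i α_i r_i = 4·7·1 + 11·12·8 + 12·6·10 + 8·3·11 + 4·1·7 = 2096 ≡ 3.
  α_i^2 mod 13 = [10, 1, 10, 9, 1].
  S_2 = Σ v_i α_i^2 r_i = 4·10·1 + 11·1·8 + 12·10·10 + 8·9·11 + 4·1·7 = 2148 ≡ 3.
  S = (3, 3, 3) ≠ 0, so r is not a codeword (an error is present).
Step 3: locate the error. For a single error e at position i, S_ℓ = v_i·e·α_i^ℓ, so α_err = S_1/S_0.
  S_0^{−1} = 3^{−1} = 9 (mod 13), so α_err = 3·9 = 27 ≡ 1 = α_5. Error position i = 5.
  Consistency check: S_2/S_1 = 3·9 = 27 ≡ 1 = α_err ✓ (single-error assumption holds).
Step 4: error magnitude e = S_0/v_5 = S_0·∏_{j≠5}(α_5 − α_j) = 3·10 = 30 ≡ 4 (mod 13).
Step 5: correct position 5: c_5 = r_5 − e = 7 − 4 ≡ 3 (mod 13). Hence c = [1, 8, 10, 11, 3].
  Check: interpolating c through the α_i gives m(x) = 12 + 4·x (degree < 2) with m(α_i) = c_i for every i, so c is indeed a codeword.


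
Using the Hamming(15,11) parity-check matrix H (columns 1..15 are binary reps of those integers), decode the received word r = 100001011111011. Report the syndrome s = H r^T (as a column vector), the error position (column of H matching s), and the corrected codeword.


s = (1, 0, 1, 0)^T, error position = 10, corrected codeword c = 100001011011011

Compute s = H r^T mod 2 one row at a time:
  s_1 = 1 + 1 + 1 + 1 + 1 + 0 + 1 + 1 = 7 ≡ 1 (mod 2).
  s_2 = 0 + 0 + 1 + 0 + 1 + 0 + 1 + 1 = 4 ≡ 0 (mod 2).
  s_3 = 0 + 0 + 1 + 0 + 1 + 1 + 1 + 1 = 5 ≡ 1 (mod 2).
  s_4 = 1 + 0 + 0 + 0 + 1 + 1 + 0 + 1 = 4 ≡ 0 (mod 2).
s = (1, 0, 1, 0)^T — this equals column 10 of H (binary 1010), so error is at position 10.
Correct: flip bit 10 of r = 100001011111011 to get c = 100001011011011.


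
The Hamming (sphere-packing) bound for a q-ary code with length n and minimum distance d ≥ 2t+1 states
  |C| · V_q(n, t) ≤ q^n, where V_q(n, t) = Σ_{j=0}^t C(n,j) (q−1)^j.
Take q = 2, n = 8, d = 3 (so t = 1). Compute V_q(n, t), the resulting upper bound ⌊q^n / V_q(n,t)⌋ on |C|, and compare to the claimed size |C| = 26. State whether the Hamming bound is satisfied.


V_q(n, t) = 9, q^n = 256, Hamming bound = 28, |C| = 26 ≤ bound (satisfied).

Step 1: Compute V_q(n, t) = Σ_{j=0}^1 C(n, j) (q−1)^j.
  j = 0: C(8,0)·(1)^0 = 1·1 = 1.
  j = 1: C(8,1)·(1)^1 = 8·1 = 8.
  V_q(n, t) = 1 + 8 = 9.
Step 2: q^n = 2^8 = 256.
Step 3: Hamming bound ⌊q^n / V_q(n,t)⌋ = ⌊256/9⌋ = 28.
Step 4: Compare |C| = 26 to 28: satisfied.
The claimed |C| lies below the Hamming bound.


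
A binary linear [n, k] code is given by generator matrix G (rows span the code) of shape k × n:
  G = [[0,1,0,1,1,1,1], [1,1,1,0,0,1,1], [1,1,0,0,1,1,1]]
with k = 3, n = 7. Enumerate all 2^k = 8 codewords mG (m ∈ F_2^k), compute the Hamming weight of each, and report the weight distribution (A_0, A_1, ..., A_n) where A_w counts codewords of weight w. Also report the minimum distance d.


Weight distribution: A_0 = 1, A_2 = 2, A_4 = 1, A_5 = 4. Minimum distance d = 2.

Enumerate all 2^3 = 8 messages m ∈ F_2^3.
For each, compute codeword c = mG in F_2^7, then tally its weight.
  m = 000 → c = 0000000, weight = 0.
  m = 100 → c = 0101111, weight = 5.
  m = 010 → c = 1110011, weight = 5.
  m = 110 → c = 1011100, weight = 4.
  m = 001 → c = 1100111, weight = 5.
  m = 101 → c = 1001000, weight = 2.
  m = 011 → c = 0010100, weight = 2.
  m = 111 → c = 0111011, weight = 5.
Tally weights:
  weight 0: 1 codewords.
  weight 2: 2 codewords.
  weight 4: 1 codewords.
  weight 5: 4 codewords.
Minimum distance d = smallest w > 0 with A_w > 0 = 2.
Sanity: Σ A_w = 8 = 2^3 = 8 ✓.


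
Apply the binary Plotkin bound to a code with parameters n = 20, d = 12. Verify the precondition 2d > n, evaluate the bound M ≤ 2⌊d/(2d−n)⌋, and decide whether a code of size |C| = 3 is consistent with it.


Plotkin bound M ≤ 6; given |C| = 3 ≤ bound (satisfied).

Check applicability: 2d = 24, n = 20.
2d − n = 4 > 0, so Plotkin applies.
Compute d/(2d−n) = 12/4 ≈ 3.0000.
⌊d/(2d−n)⌋ = 3.
Plotkin bound: M ≤ 2·3 = 6.
Given |C| = 3, check: satisfied.
This |C| is below the Plotkin bound.


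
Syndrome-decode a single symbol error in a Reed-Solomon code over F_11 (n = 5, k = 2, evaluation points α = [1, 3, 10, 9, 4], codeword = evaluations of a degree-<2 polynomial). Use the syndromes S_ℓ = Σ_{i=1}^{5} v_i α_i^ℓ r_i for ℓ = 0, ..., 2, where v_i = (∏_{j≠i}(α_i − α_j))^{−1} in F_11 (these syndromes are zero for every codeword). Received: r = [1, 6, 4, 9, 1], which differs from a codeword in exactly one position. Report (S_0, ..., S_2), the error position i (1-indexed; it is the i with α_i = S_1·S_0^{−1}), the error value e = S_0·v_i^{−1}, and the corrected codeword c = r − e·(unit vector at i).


S = (6, 6, 6), error at position 1, error magnitude e = 7, c = [5, 6, 4, 9, 1].

Step 1: column multipliers v_i = (∏_{j≠i}(α_i − α_j))^{−1} mod 11.
  i = 1 (α = 1): (1−3)(1−10)(1−9)(1−4) = (−2)·(−9)·(−8)·(−3) = 432 ≡ 3, so v_1 = 3^{−1} = 4 (mod 11).
  i = 2 (α = 3): (3−1)(3−10)(3−9)(3−4) = 2·(−7)·(−6)·(−1) = −84 ≡ 4, so v_2 = 4^{−1} = 3 (mod 11).
  i = 3 (α = 10): (10−1)(10−3)(10−9)(10−4) = 9·7·1·6 = 378 ≡ 4, so v_3 = 4^{−1} = 3 (mod 11).
  i = 4 (α = 9): (9−1)(9−3)(9−10)(9−4) = 8·6·(−1)·5 = −240 ≡ 2, so v_4 = 2^{−1} = 6 (mod 11).
  i = 5 (α = 4): (4−1)(4−3)(4−10)(4−9) = 3·1·(−6)·(−5) = 90 ≡ 2, so v_5 = 2^{−1} = 6 (mod 11).
  v = [4, 3, 3, 6, 6].
Step 2: syndromes of r = [1, 6, 4, 9, 1] (all sums mod 11).
  S_0 = Σ v_i r_i = 4·1 + 3·6 + 3·4 + 6·9 + 6·1 = 94 ≡ 6.
  S_1 = Σ v_i α_i r_i = 4·1·1 + 3·3·6 + 3·10·4 + 6·9·9 + 6·4·1 = 688 ≡ 6.
  α_i^2 mod 11 = [1, 9, 1, 4, 5].
  S_2 = Σ v_i α_i^2 r_i = 4·1·1 + 3·9·6 + 3·1·4 + 6·4·9 + 6·5·1 = 424 ≡ 6.
  S = (6, 6, 6) ≠ 0, so r is not a codeword (an error is present).
Step 3: locate the error. For a single error e at position i, S_ℓ = v_i·e·α_i^ℓ, so α_err = S_1/S_0.
  S_0^{−1} = 6^{−1} = 2 (mod 11), so α_err = 6·2 = 12 ≡ 1 = α_1. Error position i = 1.
  Consistency check: S_2/S_1 = 6·2 = 12 ≡ 1 = α_err ✓ (single-error assumption holds).
Step 4: error magnitude e = S_0/v_1 = S_0·∏_{j≠1}(α_1 − α_j) = 6·3 = 18 ≡ 7 (mod 11).
Step 5: correct position 1: c_1 = r_1 − e = 1 − 7 ≡ 5 (mod 11). Hence c = [5, 6, 4, 9, 1].
  Check: interpolating c through the α_i gives m(x) = 10 + 6·x (degree < 2) with m(α_i) = c_i for every i, so c is indeed a codeword.


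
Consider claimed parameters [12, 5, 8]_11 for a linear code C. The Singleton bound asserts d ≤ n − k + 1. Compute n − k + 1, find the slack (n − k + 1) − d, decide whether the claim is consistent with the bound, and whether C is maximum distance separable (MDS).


Singleton RHS = n − k + 1 = 8, slack = 0, bound satisfied, MDS.

Singleton bound: d ≤ n − k + 1.
Here n = 12, k = 5, so n − k + 1 = 8.
Given d = 8, check d ≤ 8: YES.
Slack = (n − k + 1) − d = 0.
The code is MDS (slack = 0).
Description: the claimed parameters are [12, 5, 8]_11; such a code would be MDS (meets Singleton bound).


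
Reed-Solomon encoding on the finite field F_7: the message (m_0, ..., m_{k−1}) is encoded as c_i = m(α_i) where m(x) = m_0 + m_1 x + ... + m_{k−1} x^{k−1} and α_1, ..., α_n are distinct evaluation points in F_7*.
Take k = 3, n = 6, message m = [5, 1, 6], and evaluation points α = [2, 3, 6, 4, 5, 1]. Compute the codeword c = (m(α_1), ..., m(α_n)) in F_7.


c = [3, 6, 3, 0, 6, 5]

Message polynomial: m(x) = 5 + 1·x + 6·x^2 (mod 7).
For each evaluation point α_i, compute m(α_i) mod 7:
  α_1 = 2: Horner steps 6 → 6 → 3, so m(2) = 3.
  α_2 = 3: Horner steps 6 → 5 → 6, so m(3) = 6.
  α_3 = 6: Horner steps 6 → 2 → 3, so m(6) = 3.
  α_4 = 4: Horner steps 6 → 4 → 0, so m(4) = 0.
  α_5 = 5: Horner steps 6 → 3 → 6, so m(5) = 6.
  α_6 = 1: Horner steps 6 → 0 → 5, so m(1) = 5.
Codeword c = [3, 6, 3, 0, 6, 5] ∈ F_7^6.


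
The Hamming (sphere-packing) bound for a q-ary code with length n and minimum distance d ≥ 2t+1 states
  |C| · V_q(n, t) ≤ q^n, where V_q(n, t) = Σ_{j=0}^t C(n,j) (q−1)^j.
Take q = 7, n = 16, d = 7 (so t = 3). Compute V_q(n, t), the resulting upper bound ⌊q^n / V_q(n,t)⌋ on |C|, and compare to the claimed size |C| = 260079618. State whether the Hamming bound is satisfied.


V_q(n, t) = 125377, q^n = 33232930569601, Hamming bound = 265064011, |C| = 260079618 ≤ bound (satisfied).

Step 1: Compute V_q(n, t) = Σ_{j=0}^3 C(n, j) (q−1)^j.
  j = 0: C(16,0)·(6)^0 = 1·1 = 1.
  j = 1: C(16,1)·(6)^1 = 16·6 = 96.
  j = 2: C(16,2)·(6)^2 = 120·36 = 4320.
  j = 3: C(16,3)·(6)^3 = 560·216 = 120960.
  V_q(n, t) = 1 + 96 + 4320 + 120960 = 125377.
Step 2: q^n = 7^16 = 33232930569601.
Step 3: Hamming bound ⌊q^n / V_q(n,t)⌋ = ⌊33232930569601/125377⌋ = 265064011.
Step 4: Compare |C| = 260079618 to 265064011: satisfied.
The claimed |C| lies below the Hamming bound.


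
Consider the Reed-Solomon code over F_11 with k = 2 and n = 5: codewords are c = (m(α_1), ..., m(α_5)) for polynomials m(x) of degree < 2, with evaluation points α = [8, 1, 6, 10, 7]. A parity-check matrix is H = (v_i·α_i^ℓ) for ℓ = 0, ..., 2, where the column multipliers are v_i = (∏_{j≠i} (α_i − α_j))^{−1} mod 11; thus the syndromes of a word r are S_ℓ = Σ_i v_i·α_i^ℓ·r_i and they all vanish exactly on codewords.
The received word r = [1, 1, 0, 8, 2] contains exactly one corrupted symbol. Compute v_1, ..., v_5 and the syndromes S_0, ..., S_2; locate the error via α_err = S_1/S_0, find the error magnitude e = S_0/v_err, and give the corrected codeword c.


S = (6, 4, 10), error at position 1, error magnitude e = 8, c = [4, 1, 0, 8, 2].

Step 1: column multipliers v_i = (∏_{j≠i}(α_i − α_j))^{−1} mod 11.
  i = 1 (α = 8): (8−1)(8−6)(8−10)(8−7) = 7·2·(−2)·1 = −28 ≡ 5, so v_1 = 5^{−1} = 9 (mod 11).
  i = 2 (α = 1): (1−8)(1−6)(1−10)(1−7) = (−7)·(−5)·(−9)·(−6) = 1890 ≡ 9, so v_2 = 9^{−1} = 5 (mod 11).
  i = 3 (α = 6): (6−8)(6−1)(6−10)(6−7) = (−2)·5·(−4)·(−1) = −40 ≡ 4, so v_3 = 4^{−1} = 3 (mod 11).
  i = 4 (α = 10): (10−8)(10−1)(10−6)(10−7) = 2·9·4·3 = 216 ≡ 7, so v_4 = 7^{−1} = 8 (mod 11).
  i = 5 (α = 7): (7−8)(7−1)(7−6)(7−10) = (−1)·6·1·(−3) = 18 ≡ 7, so v_5 = 7^{−1} = 8 (mod 11).
  v = [9, 5, 3, 8, 8].
Step 2: syndromes of r = [1, 1, 0, 8, 2] (all sums mod 11).
  S_0 = Σ v_i r_i = 9·1 + 5·1 + 3·0 + 8·8 + 8·2 = 94 ≡ 6.
  S_1 = Σ v_i α_i r_i = 9·8·1 + 5·1·1 + 3·6·0 + 8·10·8 + 8·7·2 = 829 ≡ 4.
  α_i^2 mod 11 = [9, 1, 3, 1, 5].
  S_2 = Σ v_i α_i^2 r_i = 9·9·1 + 5·1·1 + 3·3·0 + 8·1·8 + 8·5·2 = 230 ≡ 10.
  S = (6, 4, 10) ≠ 0, so r is not a codeword (an error is present).
Step 3: locate the error. For a single error e at position i, S_ℓ = v_i·e·α_i^ℓ, so α_err = S_1/S_0.
  S_0^{−1} = 6^{−1} = 2 (mod 11), so α_err = 4·2 = 8 ≡ 8 = α_1. Error position i = 1.
  Consistency check: S_2/S_1 = 10·3 = 30 ≡ 8 = α_err ✓ (single-error assumption holds).
Step 4: error magnitude e = S_0/v_1 = S_0·∏_{j≠1}(α_1 − α_j) = 6·5 = 30 ≡ 8 (mod 11).
Step 5: correct position 1: c_1 = r_1 − e = 1 − 8 ≡ 4 (mod 11). Hence c = [4, 1, 0, 8, 2].
  Check: interpolating c through the α_i gives m(x) = 10 + 2·x (degree < 2) with m(α_i) = c_i for every i, so c is indeed a codeword.


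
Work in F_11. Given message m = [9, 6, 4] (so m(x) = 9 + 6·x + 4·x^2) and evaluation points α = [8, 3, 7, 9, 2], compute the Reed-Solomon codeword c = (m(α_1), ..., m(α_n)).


c = [5, 8, 5, 2, 4]

Message polynomial: m(x) = 9 + 6·x + 4·x^2 (mod 11).
For each evaluation point α_i, compute m(α_i) mod 11:
  α_1 = 8: Horner steps 4 → 5 → 5, so m(8) = 5.
  α_2 = 3: Horner steps 4 → 7 → 8, so m(3) = 8.
  α_3 = 7: Horner steps 4 → 1 → 5, so m(7) = 5.
  α_4 = 9: Horner steps 4 → 9 → 2, so m(9) = 2.
  α_5 = 2: Horner steps 4 → 3 → 4, so m(2) = 4.
Codeword c = [5, 8, 5, 2, 4] ∈ F_11^5.


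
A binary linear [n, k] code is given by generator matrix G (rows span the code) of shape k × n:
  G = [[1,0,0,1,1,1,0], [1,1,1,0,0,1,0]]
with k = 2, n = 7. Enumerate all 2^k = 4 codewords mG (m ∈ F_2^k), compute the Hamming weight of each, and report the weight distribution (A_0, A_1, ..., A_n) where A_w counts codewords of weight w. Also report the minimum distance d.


Weight distribution: A_0 = 1, A_4 = 3. Minimum distance d = 4.

Enumerate all 2^2 = 4 messages m ∈ F_2^2.
For each, compute codeword c = mG in F_2^7, then tally its weight.
  m = 00 → c = 0000000, weight = 0.
  m = 10 → c = 1001110, weight = 4.
  m = 01 → c = 1110010, weight = 4.
  m = 11 → c = 0111100, weight = 4.
Tally weights:
  weight 0: 1 codewords.
  weight 4: 3 codewords.
Minimum distance d = smallest w > 0 with A_w > 0 = 4.
Sanity: Σ A_w = 4 = 2^2 = 4 ✓.


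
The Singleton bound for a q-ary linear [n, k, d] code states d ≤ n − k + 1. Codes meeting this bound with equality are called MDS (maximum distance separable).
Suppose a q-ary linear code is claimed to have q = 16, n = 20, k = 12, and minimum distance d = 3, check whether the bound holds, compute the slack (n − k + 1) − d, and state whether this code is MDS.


Singleton RHS = n − k + 1 = 9, slack = 6, bound satisfied, not MDS.

Singleton bound: d ≤ n − k + 1.
Here n = 20, k = 12, so n − k + 1 = 9.
Given d = 3, check d ≤ 9: YES.
Slack = (n − k + 1) − d = 6.
The code is NOT MDS (slack = 6 > 0).
Description: the claimed parameters are [20, 12, 3]_16; such a code would be non-MDS.


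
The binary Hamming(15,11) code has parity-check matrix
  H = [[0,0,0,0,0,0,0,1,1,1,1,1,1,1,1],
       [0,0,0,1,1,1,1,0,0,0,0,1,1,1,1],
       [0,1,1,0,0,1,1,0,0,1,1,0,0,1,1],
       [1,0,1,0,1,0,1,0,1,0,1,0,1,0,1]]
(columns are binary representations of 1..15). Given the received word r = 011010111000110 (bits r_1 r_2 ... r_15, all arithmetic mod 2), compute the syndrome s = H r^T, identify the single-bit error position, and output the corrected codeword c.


s = (0, 0, 0, 1)^T, error position = 1, corrected codeword c = 111010111000110

Compute s = H r^T mod 2 one row at a time:
  s_1 = 1 + 1 + 0 + 0 + 0 + 1 + 1 + 0 = 4 ≡ 0 (mod 2).
  s_2 = 0 + 1 + 0 + 1 + 0 + 1 + 1 + 0 = 4 ≡ 0 (mod 2).
  s_3 = 1 + 1 + 0 + 1 + 0 + 0 + 1 + 0 = 4 ≡ 0 (mod 2).
  s_4 = 0 + 1 + 1 + 1 + 1 + 0 + 1 + 0 = 5 ≡ 1 (mod 2).
s = (0, 0, 0, 1)^T — this equals column 1 of H (binary 0001), so error is at position 1.
Correct: flip bit 1 of r = 011010111000110 to get c = 111010111000110.


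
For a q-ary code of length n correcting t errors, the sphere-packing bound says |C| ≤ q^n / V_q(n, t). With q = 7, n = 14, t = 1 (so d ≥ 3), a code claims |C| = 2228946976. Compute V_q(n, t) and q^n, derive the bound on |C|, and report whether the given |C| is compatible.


V_q(n, t) = 85, q^n = 678223072849, Hamming bound = 7979094974, |C| = 2228946976 ≤ bound (satisfied).

Step 1: Compute V_q(n, t) = Σ_{j=0}^1 C(n, j) (q−1)^j.
  j = 0: C(14,0)·(6)^0 = 1·1 = 1.
  j = 1: C(14,1)·(6)^1 = 14·6 = 84.
  V_q(n, t) = 1 + 84 = 85.
Step 2: q^n = 7^14 = 678223072849.
Step 3: Hamming bound ⌊q^n / V_q(n,t)⌋ = ⌊678223072849/85⌋ = 7979094974.
Step 4: Compare |C| = 2228946976 to 7979094974: satisfied.
The claimed |C| lies below the Hamming bound.


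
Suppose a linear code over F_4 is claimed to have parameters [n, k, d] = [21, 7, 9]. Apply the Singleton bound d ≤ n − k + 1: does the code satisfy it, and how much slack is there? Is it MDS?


Singleton RHS = n − k + 1 = 15, slack = 6, bound satisfied, not MDS.

Singleton bound: d ≤ n − k + 1.
Here n = 21, k = 7, so n − k + 1 = 15.
Given d = 9, check d ≤ 15: YES.
Slack = (n − k + 1) − d = 6.
The code is NOT MDS (slack = 6 > 0).
Description: the claimed parameters are [21, 7, 9]_4; such a code would be non-MDS.


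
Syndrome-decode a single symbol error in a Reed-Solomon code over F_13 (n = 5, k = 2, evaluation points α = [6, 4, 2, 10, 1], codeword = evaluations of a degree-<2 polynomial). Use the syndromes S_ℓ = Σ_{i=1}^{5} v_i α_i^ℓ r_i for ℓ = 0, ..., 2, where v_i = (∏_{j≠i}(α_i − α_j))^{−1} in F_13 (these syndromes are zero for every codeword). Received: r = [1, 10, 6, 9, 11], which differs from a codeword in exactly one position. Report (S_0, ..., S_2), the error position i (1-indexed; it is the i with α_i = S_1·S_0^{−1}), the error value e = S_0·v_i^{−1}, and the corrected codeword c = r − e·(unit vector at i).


S = (4, 4, 4), error at position 5, error magnitude e = 7, c = [1, 10, 6, 9, 4].

Step 1: column multipliers v_i = (∏_{j≠i}(α_i − α_j))^{−1} mod 13.
  i = 1 (α = 6): (6−4)(6−2)(6−10)(6−1) = 2·4·(−4)·5 = −160 ≡ 9, so v_1 = 9^{−1} = 3 (mod 13).
  i = 2 (α = 4): (4−6)(4−2)(4−10)(4−1) = (−2)·2·(−6)·3 = 72 ≡ 7, so v_2 = 7^{−1} = 2 (mod 13).
  i = 3 (α = 2): (2−6)(2−4)(2−10)(2−1) = (−4)·(−2)·(−8)·1 = −64 ≡ 1, so v_3 = 1^{−1} = 1 (mod 13).
  i = 4 (α = 10): (10−6)(10−4)(10−2)(10−1) = 4·6·8·9 = 1728 ≡ 12, so v_4 = 12^{−1} = 12 (mod 13).
  i = 5 (α = 1): (1−6)(1−4)(1−2)(1−10) = (−5)·(−3)·(−1)·(−9) = 135 ≡ 5, so v_5 = 5^{−1} = 8 (mod 13).
  v = [3, 2, 1, 12, 8].
Step 2: syndromes of r = [1, 10, 6, 9, 11] (all sums mod 13).
  S_0 = Σ v_i r_i = 3·1 + 2·10 + 1·6 + 12·9 + 8·11 = 225 ≡ 4.
  S_1 = Σ v_i α_i r_i = 3·6·1 + 2·4·10 + 1·2·6 + 12·10·9 + 8·1·11 = 1278 ≡ 4.
  α_i^2 mod 13 = [10, 3, 4, 9, 1].
  S_2 = Σ v_i α_i^2 r_i = 3·10·1 + 2·3·10 + 1·4·6 + 12·9·9 + 8·1·11 = 1174 ≡ 4.
  S = (4, 4, 4) ≠ 0, so r is not a codeword (an error is present).
Step 3: locate the error. For a single error e at position i, S_ℓ = v_i·e·α_i^ℓ, so α_err = S_1/S_0.
  S_0^{−1} = 4^{−1} = 10 (mod 13), so α_err = 4·10 = 40 ≡ 1 = α_5. Error position i = 5.
  Consistency check: S_2/S_1 = 4·10 = 40 ≡ 1 = α_err ✓ (single-error assumption holds).
Step 4: error magnitude e = S_0/v_5 = S_0·∏_{j≠5}(α_5 − α_j) = 4·5 = 20 ≡ 7 (mod 13).
Step 5: correct position 5: c_5 = r_5 − e = 11 − 7 ≡ 4 (mod 13). Hence c = [1, 10, 6, 9, 4].
  Check: interpolating c through the α_i gives m(x) = 2 + 2·x (degree < 2) with m(α_i) = c_i for every i, so c is indeed a codeword.


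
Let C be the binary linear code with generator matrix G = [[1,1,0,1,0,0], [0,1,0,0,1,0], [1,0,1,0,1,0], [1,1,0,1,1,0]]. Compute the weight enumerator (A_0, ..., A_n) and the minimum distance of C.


Weight distribution: A_0 = 1, A_1 = 2, A_2 = 4, A_3 = 6, A_4 = 3. Minimum distance d = 1.

Enumerate all 2^4 = 16 messages m ∈ F_2^4.
For each, compute codeword c = mG in F_2^6, then tally its weight.
  m = 0000 → c = 000000, weight = 0.
  m = 1000 → c = 110100, weight = 3.
  m = 0100 → c = 010010, weight = 2.
  m = 1100 → c = 100110, weight = 3.
  m = 0010 → c = 101010, weight = 3.
  m = 1010 → c = 011110, weight = 4.
  m = 0110 → c = 111000, weight = 3.
  m = 1110 → c = 001100, weight = 2.
  m = 0001 → c = 110110, weight = 4.
  m = 1001 → c = 000010, weight = 1.
  m = 0101 → c = 100100, weight = 2.
  m = 1101 → c = 010000, weight = 1.
  m = 0011 → c = 011100, weight = 3.
  m = 1011 → c = 101000, weight = 2.
  m = 0111 → c = 001110, weight = 3.
  m = 1111 → c = 111010, weight = 4.
Tally weights:
  weight 0: 1 codewords.
  weight 1: 2 codewords.
  weight 2: 4 codewords.
  weight 3: 6 codewords.
  weight 4: 3 codewords.
Minimum distance d = smallest w > 0 with A_w > 0 = 1.
Sanity: Σ A_w = 16 = 2^4 = 16 ✓.


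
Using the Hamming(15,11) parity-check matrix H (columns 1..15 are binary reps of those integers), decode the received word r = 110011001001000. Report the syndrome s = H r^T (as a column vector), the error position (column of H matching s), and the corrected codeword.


s = (0, 1, 0, 1)^T, error position = 5, corrected codeword c = 110001001001000

Compute s = H r^T mod 2 one row at a time:
  s_1 = 0 + 1 + 0 + 0 + 1 + 0 + 0 + 0 = 2 ≡ 0 (mod 2).
  s_2 = 0 + 1 + 1 + 0 + 1 + 0 + 0 + 0 = 3 ≡ 1 (mod 2).
  s_3 = 1 + 0 + 1 + 0 + 0 + 0 + 0 + 0 = 2 ≡ 0 (mod 2).
  s_4 = 1 + 0 + 1 + 0 + 1 + 0 + 0 + 0 = 3 ≡ 1 (mod 2).
s = (0, 1, 0, 1)^T — this equals column 5 of H (binary 0101), so error is at position 5.
Correct: flip bit 5 of r = 110011001001000 to get c = 110001001001000.


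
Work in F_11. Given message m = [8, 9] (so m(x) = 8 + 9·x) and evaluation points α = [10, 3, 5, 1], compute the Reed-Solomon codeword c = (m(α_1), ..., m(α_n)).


c = [10, 2, 9, 6]

Message polynomial: m(x) = 8 + 9·x (mod 11).
For each evaluation point α_i, compute m(α_i) mod 11:
  α_1 = 10: Horner steps 9 → 10, so m(10) = 10.
  α_2 = 3: Horner steps 9 → 2, so m(3) = 2.
  α_3 = 5: Horner steps 9 → 9, so m(5) = 9.
  α_4 = 1: Horner steps 9 → 6, so m(1) = 6.
Codeword c = [10, 2, 9, 6] ∈ F_11^4.


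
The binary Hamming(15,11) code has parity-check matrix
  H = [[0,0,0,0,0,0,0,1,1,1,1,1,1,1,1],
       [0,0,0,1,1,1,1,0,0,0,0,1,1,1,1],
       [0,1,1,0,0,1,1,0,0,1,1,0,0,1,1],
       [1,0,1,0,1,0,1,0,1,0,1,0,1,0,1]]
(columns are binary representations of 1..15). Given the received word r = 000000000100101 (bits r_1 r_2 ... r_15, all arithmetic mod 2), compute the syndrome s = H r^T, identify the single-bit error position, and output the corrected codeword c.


s = (1, 0, 0, 0)^T, error position = 8, corrected codeword c = 000000010100101

Compute s = H r^T mod 2 one row at a time:
  s_1 = 0 + 0 + 1 + 0 + 0 + 1 + 0 + 1 = 3 ≡ 1 (mod 2).
  s_2 = 0 + 0 + 0 + 0 + 0 + 1 + 0 + 1 = 2 ≡ 0 (mod 2).
  s_3 = 0 + 0 + 0 + 0 + 1 + 0 + 0 + 1 = 2 ≡ 0 (mod 2).
  s_4 = 0 + 0 + 0 + 0 + 0 + 0 + 1 + 1 = 2 ≡ 0 (mod 2).
s = (1, 0, 0, 0)^T — this equals column 8 of H (binary 1000), so error is at position 8.
Correct: flip bit 8 of r = 000000000100101 to get c = 000000010100101.


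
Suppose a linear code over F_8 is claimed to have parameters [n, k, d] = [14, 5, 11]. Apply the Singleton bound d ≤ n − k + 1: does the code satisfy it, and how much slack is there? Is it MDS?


Singleton RHS = n − k + 1 = 10, slack = -1, bound violated (no such code; not MDS).

Singleton bound: d ≤ n − k + 1.
Here n = 14, k = 5, so n − k + 1 = 10.
Given d = 11, check d ≤ 10: NO.
Slack = (n − k + 1) − d = -1.
The slack is negative: d = 11 exceeds n − k + 1 = 10 by 1, so the Singleton bound is violated and no linear [14, 5, 11]_8 code can exist. In particular it is not MDS (MDS requires d = n − k + 1 exactly).
Description: the claimed parameters are [14, 5, 11]_8; such a code would be impossible (violates the Singleton bound).
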